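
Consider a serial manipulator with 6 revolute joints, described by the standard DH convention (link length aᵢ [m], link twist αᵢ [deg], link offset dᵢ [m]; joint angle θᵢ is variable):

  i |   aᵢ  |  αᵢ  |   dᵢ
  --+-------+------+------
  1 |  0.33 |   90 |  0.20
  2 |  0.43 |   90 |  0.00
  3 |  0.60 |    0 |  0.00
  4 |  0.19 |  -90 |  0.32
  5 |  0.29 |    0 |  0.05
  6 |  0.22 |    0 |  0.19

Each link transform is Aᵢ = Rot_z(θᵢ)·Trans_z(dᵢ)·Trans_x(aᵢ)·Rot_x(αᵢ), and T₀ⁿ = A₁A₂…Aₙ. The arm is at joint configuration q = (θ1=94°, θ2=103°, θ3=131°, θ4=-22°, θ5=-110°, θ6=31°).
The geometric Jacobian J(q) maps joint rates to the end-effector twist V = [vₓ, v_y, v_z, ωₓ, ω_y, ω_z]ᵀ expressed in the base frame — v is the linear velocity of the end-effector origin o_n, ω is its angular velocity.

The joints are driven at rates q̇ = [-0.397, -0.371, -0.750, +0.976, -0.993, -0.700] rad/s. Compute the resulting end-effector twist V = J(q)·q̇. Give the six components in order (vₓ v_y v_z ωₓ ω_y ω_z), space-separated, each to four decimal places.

o_n = [0.4174, 1.2024, 0.1541]
J₁: ẑ×o_n = [-1.2024, 0.4174, 0.0000], ω = ẑ
J2: z=[0.9976, 0.0698, 0.0000] o=[-0.0230, 0.3292, 0.2000] → [-0.0032, 0.0458, 0.8403, 0.9976, 0.0698, 0.0000]
J3: z=[-0.0680, 0.9720, 0.2250] o=[-0.0163, 0.2327, 0.6190] → [-0.6700, 0.0660, -0.4874, -0.0680, 0.9720, 0.2250]
J4: z=[-0.0680, 0.9720, 0.2250] o=[0.4293, 0.3526, 0.2354] → [-0.2702, -0.0082, -0.0462, -0.0680, 0.9720, 0.2250]
J5: z=[-0.3396, 0.1895, -0.9213] o=[0.5858, 0.6901, 0.2471] → [0.4543, 0.1235, -0.1421, -0.3396, 0.1895, -0.9213]
J6: z=[-0.3396, 0.1895, -0.9213] o=[0.4572, 0.9506, 0.2938] → [0.2054, -0.0108, -0.0780, -0.3396, 0.1895, -0.9213]
V = J·q̇ = [0.1223, -0.3553, 0.2044, 0.1895, -0.1270, 1.2136]

0.1223 -0.3553 0.2044 0.1895 -0.1270 1.2136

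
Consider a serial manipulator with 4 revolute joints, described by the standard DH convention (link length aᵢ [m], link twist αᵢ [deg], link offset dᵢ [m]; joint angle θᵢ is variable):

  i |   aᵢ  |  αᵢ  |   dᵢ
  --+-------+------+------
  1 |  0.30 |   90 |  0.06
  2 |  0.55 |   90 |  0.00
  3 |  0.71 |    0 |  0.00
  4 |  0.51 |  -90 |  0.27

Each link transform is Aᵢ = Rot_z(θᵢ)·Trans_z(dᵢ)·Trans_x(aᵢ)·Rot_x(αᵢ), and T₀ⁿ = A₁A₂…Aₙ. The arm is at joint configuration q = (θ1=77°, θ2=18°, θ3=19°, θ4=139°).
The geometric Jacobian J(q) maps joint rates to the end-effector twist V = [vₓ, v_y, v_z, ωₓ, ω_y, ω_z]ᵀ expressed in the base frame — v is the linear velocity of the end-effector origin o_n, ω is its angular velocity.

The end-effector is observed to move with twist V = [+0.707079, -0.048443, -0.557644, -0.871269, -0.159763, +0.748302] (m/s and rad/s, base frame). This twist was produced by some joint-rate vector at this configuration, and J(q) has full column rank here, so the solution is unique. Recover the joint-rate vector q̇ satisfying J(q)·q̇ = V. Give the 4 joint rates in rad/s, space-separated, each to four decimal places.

-0.3340 -0.8130 -0.3040 -0.8340

o_n = [0.6578, 0.9722, 0.0345]
J₁: ẑ×o_n = [-0.9722, 0.6578, 0.0000], ω = ẑ
J2: z=[0.9744, -0.2250, 0.0000] o=[0.0675, 0.2923, 0.0600] → [0.0057, 0.0248, 0.7953, 0.9744, -0.2250, 0.0000]
J3: z=[0.0695, 0.3011, -0.9511] o=[0.1852, 0.8020, 0.2300] → [0.1030, -0.4359, -0.1305, 0.0695, 0.3011, -0.9511]
J4: z=[0.0695, 0.3011, -0.9511] o=[0.5540, 1.3721, 0.4374] → [-0.5016, -0.0707, -0.0590, 0.0695, 0.3011, -0.9511]
q̇ = J⁺·V = [-0.3340, -0.8130, -0.3040, -0.8340]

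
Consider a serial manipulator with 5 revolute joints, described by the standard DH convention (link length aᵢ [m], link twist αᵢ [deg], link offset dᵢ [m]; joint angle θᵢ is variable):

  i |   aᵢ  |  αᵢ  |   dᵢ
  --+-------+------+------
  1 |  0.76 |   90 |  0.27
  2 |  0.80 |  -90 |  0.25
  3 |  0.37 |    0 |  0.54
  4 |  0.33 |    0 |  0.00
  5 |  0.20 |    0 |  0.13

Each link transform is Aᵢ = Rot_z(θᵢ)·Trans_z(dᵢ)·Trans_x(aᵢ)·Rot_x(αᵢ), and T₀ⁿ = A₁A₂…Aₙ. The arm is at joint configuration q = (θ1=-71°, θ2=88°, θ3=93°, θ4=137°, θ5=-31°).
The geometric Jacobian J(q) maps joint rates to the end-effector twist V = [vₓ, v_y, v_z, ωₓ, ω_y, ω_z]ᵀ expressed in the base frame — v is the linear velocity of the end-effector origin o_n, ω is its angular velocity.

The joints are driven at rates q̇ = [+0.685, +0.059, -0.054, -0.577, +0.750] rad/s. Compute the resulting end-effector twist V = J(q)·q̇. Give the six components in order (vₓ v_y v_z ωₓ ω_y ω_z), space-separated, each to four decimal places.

o_n = [-0.1539, -0.1626, 0.6726]
J₁: ẑ×o_n = [0.1626, -0.1539, 0.0000], ω = ẑ
J2: z=[-0.9455, -0.3256, 0.0000] o=[0.2474, -0.7186, 0.2700] → [-0.1311, 0.3806, -0.6564, -0.9455, -0.3256, 0.0000]
J3: z=[-0.3254, 0.9449, 0.0349] o=[0.0201, -0.8264, 1.0695] → [-0.3983, -0.1352, -0.0516, -0.3254, 0.9449, 0.0349]
J4: z=[-0.3254, 0.9449, 0.0349] o=[0.1936, -0.1952, 1.0690] → [-0.3758, -0.1411, 0.3177, -0.3254, 0.9449, 0.0349]
J5: z=[-0.3254, 0.9449, 0.0349] o=[-0.0478, -0.2705, 0.8570] → [-0.1781, -0.0637, 0.0651, -0.3254, 0.9449, 0.0349]
V = J·q̇ = [0.2084, -0.0420, -0.1705, -0.0945, 0.0932, 0.6892]

0.2084 -0.0420 -0.1705 -0.0945 0.0932 0.6892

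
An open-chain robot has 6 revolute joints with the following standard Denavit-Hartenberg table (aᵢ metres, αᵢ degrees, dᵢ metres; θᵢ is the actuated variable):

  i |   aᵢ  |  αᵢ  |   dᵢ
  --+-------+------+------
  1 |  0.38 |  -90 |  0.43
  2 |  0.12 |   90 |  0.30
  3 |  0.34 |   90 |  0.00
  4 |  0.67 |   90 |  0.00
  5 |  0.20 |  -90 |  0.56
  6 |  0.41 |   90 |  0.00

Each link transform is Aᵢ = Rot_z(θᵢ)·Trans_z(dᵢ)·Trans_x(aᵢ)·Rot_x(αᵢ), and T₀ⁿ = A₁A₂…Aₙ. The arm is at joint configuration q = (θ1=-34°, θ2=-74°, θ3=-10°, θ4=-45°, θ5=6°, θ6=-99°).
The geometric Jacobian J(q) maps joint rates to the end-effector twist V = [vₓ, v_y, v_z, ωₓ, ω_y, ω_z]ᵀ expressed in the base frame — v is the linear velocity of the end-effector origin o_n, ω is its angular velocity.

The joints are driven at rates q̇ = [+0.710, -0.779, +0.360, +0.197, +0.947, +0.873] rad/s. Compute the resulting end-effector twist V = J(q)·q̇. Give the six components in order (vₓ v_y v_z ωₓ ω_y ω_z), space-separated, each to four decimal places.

o_n = [1.5283, -0.7334, 0.4129]
J₁: ẑ×o_n = [0.7334, 1.5283, -0.0000], ω = ẑ
J2: z=[0.5592, 0.8290, 0.0000] o=[0.3150, -0.2125, 0.4300] → [-0.0142, 0.0096, -1.2972, 0.5592, 0.8290, 0.0000]
J3: z=[-0.7969, 0.5375, 0.2756] o=[0.5102, 0.0177, 0.5454] → [0.1358, 0.1750, 0.0513, -0.7969, 0.5375, 0.2756]
J4: z=[-0.5904, -0.7897, -0.1669] o=[0.5537, -0.0828, 0.8672] → [0.2502, -0.4309, 1.1537, -0.5904, -0.7897, -0.1669]
J5: z=[0.4730, -0.1710, -0.8643] o=[0.9919, -0.4776, 1.1851] → [-0.0891, -0.0983, -0.0293, 0.4730, -0.1710, -0.8643]
J6: z=[-0.6555, -0.7238, -0.2156] o=[1.3745, -0.7071, 0.7920] → [0.2687, -0.2817, 0.1286, -0.6555, -0.7238, -0.2156]
V = J·q̇ = [0.7802, 0.7167, 1.3408, -0.9631, -1.4016, -0.2304]

0.7802 0.7167 1.3408 -0.9631 -1.4016 -0.2304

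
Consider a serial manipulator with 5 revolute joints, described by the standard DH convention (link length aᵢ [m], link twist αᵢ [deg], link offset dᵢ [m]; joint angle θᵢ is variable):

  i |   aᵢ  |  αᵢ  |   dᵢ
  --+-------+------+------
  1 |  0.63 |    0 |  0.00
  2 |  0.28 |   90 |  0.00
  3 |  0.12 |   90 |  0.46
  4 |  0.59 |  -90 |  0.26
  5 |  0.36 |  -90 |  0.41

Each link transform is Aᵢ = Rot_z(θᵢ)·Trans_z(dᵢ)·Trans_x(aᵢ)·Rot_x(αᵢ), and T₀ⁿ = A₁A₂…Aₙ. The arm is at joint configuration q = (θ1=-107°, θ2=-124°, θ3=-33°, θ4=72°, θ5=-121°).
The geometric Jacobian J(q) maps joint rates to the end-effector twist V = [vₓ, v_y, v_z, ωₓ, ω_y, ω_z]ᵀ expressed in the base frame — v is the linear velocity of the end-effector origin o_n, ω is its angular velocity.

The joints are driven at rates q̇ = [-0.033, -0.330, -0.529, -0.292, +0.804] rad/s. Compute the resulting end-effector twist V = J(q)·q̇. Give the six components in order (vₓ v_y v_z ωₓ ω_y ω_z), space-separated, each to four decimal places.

o_n = [0.6659, -0.1086, -0.3979]
J₁: ẑ×o_n = [0.1086, 0.6659, -0.0000], ω = ẑ
J2: z=[0.0000, 0.0000, 1.0000] o=[-0.1842, -0.6025, 0.0000] → [-0.4939, 0.8501, 0.0000, 0.0000, 0.0000, 1.0000]
J3: z=[0.7771, 0.6293, 0.0000] o=[-0.3604, -0.3849, 0.0000] → [-0.2504, 0.3092, -0.4312, 0.7771, 0.6293, 0.0000]
J4: z=[0.3428, -0.4233, -0.8387] o=[-0.0663, -0.0172, -0.0654] → [0.0641, -0.5001, 0.2786, 0.3428, -0.4233, -0.8387]
J5: z=[0.7421, -0.4254, 0.5180] o=[0.3627, 0.3447, -0.3827] → [0.2413, 0.1684, -0.2074, 0.7421, -0.4254, 0.5180]
V = J·q̇ = [0.4672, -0.1847, -0.0200, 0.0855, -0.5513, 0.2983]

0.4672 -0.1847 -0.0200 0.0855 -0.5513 0.2983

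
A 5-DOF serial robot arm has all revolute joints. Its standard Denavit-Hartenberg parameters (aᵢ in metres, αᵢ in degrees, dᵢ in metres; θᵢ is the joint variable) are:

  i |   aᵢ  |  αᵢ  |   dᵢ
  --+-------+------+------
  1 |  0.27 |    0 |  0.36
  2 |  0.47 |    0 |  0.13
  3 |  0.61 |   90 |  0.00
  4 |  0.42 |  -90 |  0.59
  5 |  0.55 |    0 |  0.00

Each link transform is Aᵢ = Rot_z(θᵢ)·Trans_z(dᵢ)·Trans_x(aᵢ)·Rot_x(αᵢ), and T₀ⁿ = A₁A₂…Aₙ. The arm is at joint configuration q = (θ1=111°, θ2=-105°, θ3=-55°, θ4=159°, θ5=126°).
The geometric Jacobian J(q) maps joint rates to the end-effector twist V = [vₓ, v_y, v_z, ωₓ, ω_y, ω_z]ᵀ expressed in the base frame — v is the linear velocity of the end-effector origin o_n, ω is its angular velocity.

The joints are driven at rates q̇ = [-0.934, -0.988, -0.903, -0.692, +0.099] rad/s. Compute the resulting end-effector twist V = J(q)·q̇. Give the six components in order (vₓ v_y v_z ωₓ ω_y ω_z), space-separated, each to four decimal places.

o_n = [0.6022, -0.1862, 0.5247]
J₁: ẑ×o_n = [0.1862, 0.6022, -0.0000], ω = ẑ
J2: z=[0.0000, 0.0000, 1.0000] o=[-0.0968, 0.2521, 0.3600] → [0.4383, 0.6989, -0.0000, 0.0000, 0.0000, 1.0000]
J3: z=[0.0000, 0.0000, 1.0000] o=[0.3707, 0.3012, 0.4900] → [0.4874, 0.2315, -0.0000, 0.0000, 0.0000, 1.0000]
J4: z=[-0.7547, -0.6561, 0.0000] o=[0.7709, -0.1592, 0.4900] → [-0.0227, 0.0262, -0.0903, -0.7547, -0.6561, 0.0000]
J5: z=[-0.2351, 0.2705, -0.9336] o=[0.0683, -0.2503, 0.6405] → [0.0285, -0.5256, -0.1595, -0.2351, 0.2705, -0.9336]
V = J·q̇ = [-1.0284, -1.5321, 0.0467, 0.4990, 0.4808, -2.9174]

-1.0284 -1.5321 0.0467 0.4990 0.4808 -2.9174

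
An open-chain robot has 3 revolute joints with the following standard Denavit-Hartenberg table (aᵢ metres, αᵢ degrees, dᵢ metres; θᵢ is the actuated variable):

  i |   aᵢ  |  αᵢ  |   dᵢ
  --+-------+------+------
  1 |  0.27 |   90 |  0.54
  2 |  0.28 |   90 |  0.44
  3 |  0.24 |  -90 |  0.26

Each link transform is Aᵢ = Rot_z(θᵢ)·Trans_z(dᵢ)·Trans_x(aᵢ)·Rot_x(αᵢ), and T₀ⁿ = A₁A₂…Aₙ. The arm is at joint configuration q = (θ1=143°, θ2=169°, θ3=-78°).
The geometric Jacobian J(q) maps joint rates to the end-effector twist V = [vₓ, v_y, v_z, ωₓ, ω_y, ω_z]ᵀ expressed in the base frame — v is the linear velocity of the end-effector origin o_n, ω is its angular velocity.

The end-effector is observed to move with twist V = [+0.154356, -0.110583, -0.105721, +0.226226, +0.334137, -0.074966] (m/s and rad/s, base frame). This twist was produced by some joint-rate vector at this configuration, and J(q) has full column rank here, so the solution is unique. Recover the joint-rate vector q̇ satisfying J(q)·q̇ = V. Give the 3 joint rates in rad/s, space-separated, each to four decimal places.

-0.1800 0.4030 0.1070

o_n = [0.1269, 0.1614, 0.8582]
J₁: ẑ×o_n = [-0.1614, 0.1269, 0.0000], ω = ẑ
J2: z=[0.6018, 0.7986, 0.0000] o=[-0.2156, 0.1625, 0.5400] → [0.2541, -0.1915, -0.2742, 0.6018, 0.7986, 0.0000]
J3: z=[-0.1524, 0.1148, 0.9816] o=[0.2687, 0.3485, 0.5934] → [0.2141, -0.0988, 0.0448, -0.1524, 0.1148, 0.9816]
q̇ = J⁺·V = [-0.1800, 0.4030, 0.1070]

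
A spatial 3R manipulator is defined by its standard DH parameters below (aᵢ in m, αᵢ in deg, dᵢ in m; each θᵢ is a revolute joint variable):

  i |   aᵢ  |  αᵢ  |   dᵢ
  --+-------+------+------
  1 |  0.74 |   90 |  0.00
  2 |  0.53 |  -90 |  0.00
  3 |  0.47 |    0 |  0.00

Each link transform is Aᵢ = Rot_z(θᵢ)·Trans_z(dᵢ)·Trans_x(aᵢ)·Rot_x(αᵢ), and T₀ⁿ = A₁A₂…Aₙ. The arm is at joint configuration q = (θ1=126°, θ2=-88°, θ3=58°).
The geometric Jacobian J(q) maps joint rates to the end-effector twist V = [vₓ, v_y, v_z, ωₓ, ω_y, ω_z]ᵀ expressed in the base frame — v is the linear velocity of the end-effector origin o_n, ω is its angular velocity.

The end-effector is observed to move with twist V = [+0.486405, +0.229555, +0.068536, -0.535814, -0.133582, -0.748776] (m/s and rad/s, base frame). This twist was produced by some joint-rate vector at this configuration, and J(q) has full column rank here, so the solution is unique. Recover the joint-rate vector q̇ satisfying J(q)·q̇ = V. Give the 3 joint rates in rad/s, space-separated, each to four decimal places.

o_n = [-0.7734, 0.3864, -0.7786]
J₁: ẑ×o_n = [-0.3864, -0.7734, 0.0000], ω = ẑ
J2: z=[0.8090, 0.5878, 0.0000] o=[-0.4350, 0.5987, 0.0000] → [-0.4576, 0.6299, 0.0272, 0.8090, 0.5878, 0.0000]
J3: z=[-0.5874, 0.8085, 0.0349] o=[-0.4458, 0.6136, -0.5297] → [-0.1933, -0.1576, 0.3983, -0.5874, 0.8085, 0.0349]
q̇ = J⁺·V = [-0.7560, -0.5120, 0.2070]

-0.7560 -0.5120 0.2070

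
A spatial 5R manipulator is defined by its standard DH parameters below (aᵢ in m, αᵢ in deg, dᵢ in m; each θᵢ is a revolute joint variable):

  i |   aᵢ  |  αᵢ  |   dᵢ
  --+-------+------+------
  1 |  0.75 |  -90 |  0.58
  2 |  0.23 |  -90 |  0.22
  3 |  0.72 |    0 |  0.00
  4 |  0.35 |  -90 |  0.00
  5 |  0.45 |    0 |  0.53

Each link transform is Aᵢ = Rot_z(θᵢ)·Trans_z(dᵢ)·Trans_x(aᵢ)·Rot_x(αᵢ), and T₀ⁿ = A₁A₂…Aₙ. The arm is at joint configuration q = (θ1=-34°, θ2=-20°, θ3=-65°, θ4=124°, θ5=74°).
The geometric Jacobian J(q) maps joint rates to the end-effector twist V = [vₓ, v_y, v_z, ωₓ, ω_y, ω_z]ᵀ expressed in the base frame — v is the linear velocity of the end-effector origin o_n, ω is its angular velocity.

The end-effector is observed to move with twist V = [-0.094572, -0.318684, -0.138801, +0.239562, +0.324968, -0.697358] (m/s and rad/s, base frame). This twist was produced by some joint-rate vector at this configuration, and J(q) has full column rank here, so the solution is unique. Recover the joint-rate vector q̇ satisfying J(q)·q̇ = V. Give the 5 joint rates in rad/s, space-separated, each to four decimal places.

o_n = [0.8597, -0.3468, 1.0973]
J₁: ẑ×o_n = [0.3468, 0.8597, -0.0000], ω = ẑ
J2: z=[0.5592, 0.8290, 0.0000] o=[0.6218, -0.4194, 0.5800] → [0.4289, -0.2893, -0.1566, 0.5592, 0.8290, 0.0000]
J3: z=[0.2835, -0.1913, -0.9397] o=[0.9240, -0.3579, 0.6587] → [-0.0735, -0.0640, -0.0092, 0.2835, -0.1913, -0.9397]
J4: z=[0.2835, -0.1913, -0.9397] o=[1.5259, 0.0232, 0.7627] → [-0.4117, 0.5312, -0.2323, 0.2835, -0.1913, -0.9397]
J5: z=[-0.9558, 0.0234, -0.2932] o=[1.4986, -0.3202, 0.8244] → [-0.0014, 0.4482, 0.0404, -0.9558, 0.0234, -0.2932]
q̇ = J⁺·V = [-0.4630, 0.4420, -0.0900, 0.3160, 0.0750]

-0.4630 0.4420 -0.0900 0.3160 0.0750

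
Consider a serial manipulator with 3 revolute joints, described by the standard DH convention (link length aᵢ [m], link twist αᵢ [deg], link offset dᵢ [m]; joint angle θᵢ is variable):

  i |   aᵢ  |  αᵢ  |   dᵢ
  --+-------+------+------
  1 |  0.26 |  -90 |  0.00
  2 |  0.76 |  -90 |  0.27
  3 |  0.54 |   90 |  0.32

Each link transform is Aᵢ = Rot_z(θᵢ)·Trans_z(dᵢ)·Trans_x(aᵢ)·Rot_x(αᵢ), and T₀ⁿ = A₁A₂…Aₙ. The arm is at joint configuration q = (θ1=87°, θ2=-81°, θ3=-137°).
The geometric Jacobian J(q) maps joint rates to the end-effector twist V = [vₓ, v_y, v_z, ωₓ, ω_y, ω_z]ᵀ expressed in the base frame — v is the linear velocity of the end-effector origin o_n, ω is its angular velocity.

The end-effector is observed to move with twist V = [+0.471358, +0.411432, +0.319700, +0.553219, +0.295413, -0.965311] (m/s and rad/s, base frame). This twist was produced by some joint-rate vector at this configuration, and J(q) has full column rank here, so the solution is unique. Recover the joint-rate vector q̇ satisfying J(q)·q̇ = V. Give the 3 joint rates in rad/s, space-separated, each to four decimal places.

-0.9140 -0.5370 0.3280

o_n = [-0.6043, 0.6657, 0.3105]
J₁: ẑ×o_n = [-0.6657, -0.6043, 0.0000], ω = ẑ
J2: z=[-0.9986, 0.0523, 0.0000] o=[0.0136, 0.2596, 0.0000] → [0.0163, 0.3101, -0.3732, -0.9986, 0.0523, 0.0000]
J3: z=[0.0517, 0.9863, -0.1564] o=[-0.2498, 0.3925, 0.7506] → [-0.3914, 0.0782, 0.3637, 0.0517, 0.9863, -0.1564]
q̇ = J⁺·V = [-0.9140, -0.5370, 0.3280]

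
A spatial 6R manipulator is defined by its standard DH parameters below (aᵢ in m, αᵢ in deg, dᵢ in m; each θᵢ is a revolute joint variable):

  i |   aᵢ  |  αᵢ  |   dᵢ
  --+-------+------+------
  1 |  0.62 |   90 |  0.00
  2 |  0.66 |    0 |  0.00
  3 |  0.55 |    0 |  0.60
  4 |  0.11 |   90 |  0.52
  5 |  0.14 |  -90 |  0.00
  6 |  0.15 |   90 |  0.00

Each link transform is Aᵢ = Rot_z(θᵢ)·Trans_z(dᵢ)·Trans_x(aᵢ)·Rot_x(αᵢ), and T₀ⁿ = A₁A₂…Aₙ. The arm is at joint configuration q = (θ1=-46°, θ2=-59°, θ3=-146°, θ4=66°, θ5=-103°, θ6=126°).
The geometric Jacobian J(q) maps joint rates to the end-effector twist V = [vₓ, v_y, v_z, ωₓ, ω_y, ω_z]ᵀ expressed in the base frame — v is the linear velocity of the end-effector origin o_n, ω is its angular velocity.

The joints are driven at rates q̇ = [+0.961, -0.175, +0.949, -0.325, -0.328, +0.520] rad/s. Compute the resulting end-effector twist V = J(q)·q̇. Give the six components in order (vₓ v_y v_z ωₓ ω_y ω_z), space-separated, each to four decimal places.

o_n = [-0.4450, -1.0788, -0.4894]
J₁: ẑ×o_n = [1.0788, -0.4450, 0.0000], ω = ẑ
J2: z=[-0.7193, -0.6947, 0.0000] o=[0.4307, -0.4460, 0.0000] → [0.3400, -0.3520, -0.1531, -0.7193, -0.6947, 0.0000]
J3: z=[-0.7193, -0.6947, 0.0000] o=[0.6668, -0.6905, -0.5657] → [-0.0530, 0.0549, -0.4931, -0.7193, -0.6947, 0.0000]
J4: z=[-0.7193, -0.6947, 0.0000] o=[-0.1110, -0.7487, -0.3333] → [0.1084, -0.1123, 0.0054, -0.7193, -0.6947, 0.0000]
J5: z=[-0.4557, 0.4719, 0.7547] o=[-0.5428, -1.0502, -0.4055] → [-0.0181, 0.0355, -0.0331, -0.4557, 0.4719, 0.7547]
J6: z=[-0.3490, 0.6852, -0.6392] o=[-0.4281, -0.9726, -0.3848] → [-0.1395, -0.0257, 0.0486, -0.3490, 0.6852, -0.6392]
V = J·q̇ = [0.8250, -0.3025, -0.4067, -0.3550, -0.1104, 0.3810]

0.8250 -0.3025 -0.4067 -0.3550 -0.1104 0.3810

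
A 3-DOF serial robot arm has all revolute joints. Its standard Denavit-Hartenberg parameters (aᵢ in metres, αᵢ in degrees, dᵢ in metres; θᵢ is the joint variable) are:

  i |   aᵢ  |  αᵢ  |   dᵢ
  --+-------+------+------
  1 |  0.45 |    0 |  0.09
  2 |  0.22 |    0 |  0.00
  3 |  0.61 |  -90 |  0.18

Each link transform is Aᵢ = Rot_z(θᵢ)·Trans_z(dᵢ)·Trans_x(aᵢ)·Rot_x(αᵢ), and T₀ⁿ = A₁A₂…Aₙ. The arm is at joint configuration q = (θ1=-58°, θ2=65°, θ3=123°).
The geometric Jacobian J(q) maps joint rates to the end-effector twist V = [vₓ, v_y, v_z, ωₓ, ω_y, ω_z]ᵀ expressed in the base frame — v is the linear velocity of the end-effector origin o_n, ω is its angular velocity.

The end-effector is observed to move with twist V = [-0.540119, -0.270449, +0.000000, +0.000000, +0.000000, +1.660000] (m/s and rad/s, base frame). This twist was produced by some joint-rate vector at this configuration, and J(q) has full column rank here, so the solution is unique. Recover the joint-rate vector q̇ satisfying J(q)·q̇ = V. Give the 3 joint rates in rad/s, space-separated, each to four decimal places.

0.6870 0.3050 0.6680

o_n = [0.0647, 0.1125, 0.2700]
J₁: ẑ×o_n = [-0.1125, 0.0647, 0.0000], ω = ẑ
J2: z=[0.0000, 0.0000, 1.0000] o=[0.2385, -0.3816, 0.0900] → [-0.4941, -0.1737, 0.0000, 0.0000, 0.0000, 1.0000]
J3: z=[0.0000, 0.0000, 1.0000] o=[0.4568, -0.3548, 0.0900] → [-0.4673, -0.3921, 0.0000, 0.0000, 0.0000, 1.0000]
q̇ = J⁺·V = [0.6870, 0.3050, 0.6680]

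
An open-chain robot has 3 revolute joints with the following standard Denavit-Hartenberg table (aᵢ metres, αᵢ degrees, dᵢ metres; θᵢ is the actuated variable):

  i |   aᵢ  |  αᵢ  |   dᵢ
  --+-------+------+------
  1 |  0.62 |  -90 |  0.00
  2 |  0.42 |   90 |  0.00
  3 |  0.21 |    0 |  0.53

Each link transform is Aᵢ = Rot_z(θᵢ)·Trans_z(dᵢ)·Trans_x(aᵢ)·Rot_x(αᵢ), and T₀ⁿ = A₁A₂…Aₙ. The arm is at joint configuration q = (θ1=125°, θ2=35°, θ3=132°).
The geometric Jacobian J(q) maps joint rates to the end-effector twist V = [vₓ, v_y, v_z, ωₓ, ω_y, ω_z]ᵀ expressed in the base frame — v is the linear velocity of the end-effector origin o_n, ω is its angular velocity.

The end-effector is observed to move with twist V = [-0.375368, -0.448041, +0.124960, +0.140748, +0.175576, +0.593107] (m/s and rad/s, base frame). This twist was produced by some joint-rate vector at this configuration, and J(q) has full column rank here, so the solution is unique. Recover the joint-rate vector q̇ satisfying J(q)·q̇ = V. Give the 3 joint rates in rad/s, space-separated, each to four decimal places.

o_n = [-0.7891, 0.8549, 0.2738]
J₁: ẑ×o_n = [-0.8549, -0.7891, 0.0000], ω = ẑ
J2: z=[-0.8192, -0.5736, 0.0000] o=[-0.3556, 0.5079, 0.0000] → [-0.1571, 0.2243, -0.5329, -0.8192, -0.5736, 0.0000]
J3: z=[-0.3290, 0.4698, 0.8192] o=[-0.5530, 0.7897, -0.2409] → [0.1884, -0.0241, 0.0895, -0.3290, 0.4698, 0.8192]
q̇ = J⁺·V = [0.5030, -0.2160, 0.1100]

0.5030 -0.2160 0.1100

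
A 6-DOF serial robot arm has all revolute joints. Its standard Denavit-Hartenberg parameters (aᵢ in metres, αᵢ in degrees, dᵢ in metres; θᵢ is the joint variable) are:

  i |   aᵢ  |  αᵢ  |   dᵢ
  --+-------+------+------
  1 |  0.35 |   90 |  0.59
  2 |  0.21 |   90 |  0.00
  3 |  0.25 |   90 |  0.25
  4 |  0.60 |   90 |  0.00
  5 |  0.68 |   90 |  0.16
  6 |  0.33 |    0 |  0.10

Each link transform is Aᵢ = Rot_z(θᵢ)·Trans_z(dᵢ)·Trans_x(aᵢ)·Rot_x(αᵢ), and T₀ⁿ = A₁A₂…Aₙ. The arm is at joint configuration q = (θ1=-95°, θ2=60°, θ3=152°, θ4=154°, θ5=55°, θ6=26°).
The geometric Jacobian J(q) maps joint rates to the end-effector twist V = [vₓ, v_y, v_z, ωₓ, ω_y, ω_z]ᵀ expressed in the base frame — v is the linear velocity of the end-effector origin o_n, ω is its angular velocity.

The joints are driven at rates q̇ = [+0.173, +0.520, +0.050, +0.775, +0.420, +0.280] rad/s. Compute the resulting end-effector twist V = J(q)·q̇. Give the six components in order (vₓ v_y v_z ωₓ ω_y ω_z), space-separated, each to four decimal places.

0.2705 0.7341 1.5210 -1.1014 -0.5172 0.1756

o_n = [-0.4742, -1.8437, 1.1000]
J₁: ẑ×o_n = [1.8437, -0.4742, 0.0000], ω = ẑ
J2: z=[-0.9962, 0.0872, 0.0000] o=[-0.0305, -0.3487, 0.5900] → [0.0444, 0.5080, 1.5280, -0.9962, 0.0872, 0.0000]
J3: z=[-0.0755, -0.8627, -0.5000] o=[-0.0397, -0.4533, 0.7719] → [-0.9783, 0.2420, -0.2699, -0.0755, -0.8627, -0.5000]
J4: z=[-0.9000, -0.1569, 0.4066] o=[-0.1658, -0.5488, 0.4557] → [0.4254, 0.4545, 1.1171, -0.9000, -0.1569, 0.4066]
J5: z=[-0.2560, -0.5647, -0.7846] o=[0.0458, -1.0349, 0.7366] → [-0.8398, 0.5010, -0.0866, -0.2560, -0.5647, -0.7846]
J6: z=[0.8051, -0.5737, 0.1502] o=[-0.3590, -1.5287, 1.0201] → [0.0015, -0.0817, -0.3197, 0.8051, -0.5737, 0.1502]
V = J·q̇ = [0.2705, 0.7341, 1.5210, -1.1014, -0.5172, 0.1756]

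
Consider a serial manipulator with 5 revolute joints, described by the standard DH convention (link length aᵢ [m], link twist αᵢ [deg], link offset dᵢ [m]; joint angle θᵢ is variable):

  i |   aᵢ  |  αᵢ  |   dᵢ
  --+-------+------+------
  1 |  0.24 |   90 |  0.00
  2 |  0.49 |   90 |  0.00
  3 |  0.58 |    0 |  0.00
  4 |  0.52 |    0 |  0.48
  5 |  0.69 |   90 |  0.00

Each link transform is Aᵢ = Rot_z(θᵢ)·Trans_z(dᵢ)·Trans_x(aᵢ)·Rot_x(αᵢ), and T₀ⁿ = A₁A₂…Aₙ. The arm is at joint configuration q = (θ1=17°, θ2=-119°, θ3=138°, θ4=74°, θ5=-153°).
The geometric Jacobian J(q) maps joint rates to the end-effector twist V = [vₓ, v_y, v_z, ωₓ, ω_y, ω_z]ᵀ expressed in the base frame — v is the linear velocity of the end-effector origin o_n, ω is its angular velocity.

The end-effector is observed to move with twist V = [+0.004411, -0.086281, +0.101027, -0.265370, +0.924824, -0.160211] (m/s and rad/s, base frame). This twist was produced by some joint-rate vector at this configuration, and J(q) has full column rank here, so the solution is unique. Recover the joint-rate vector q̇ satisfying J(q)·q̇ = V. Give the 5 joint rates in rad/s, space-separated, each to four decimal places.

-0.1510 -0.9620 -0.5980 0.9200 -0.3410

o_n = [0.0462, -0.7220, 0.2560]
J₁: ẑ×o_n = [0.7220, 0.0462, -0.0000], ω = ẑ
J2: z=[0.2924, -0.9563, 0.0000] o=[0.2295, 0.0702, 0.0000] → [-0.2448, -0.0748, -0.4069, 0.2924, -0.9563, 0.0000]
J3: z=[-0.8364, -0.2557, 0.4848] o=[0.0023, 0.0007, -0.4286] → [0.1753, 0.5938, 0.6157, -0.8364, -0.2557, 0.4848]
J4: z=[-0.8364, -0.2557, 0.4848] o=[0.3156, -0.3093, -0.0516] → [0.1214, 0.1266, 0.2763, -0.8364, -0.2557, 0.4848]
J5: z=[-0.8364, -0.2557, 0.4848] o=[0.0381, -0.1060, 0.5668] → [0.3781, -0.2560, 0.5173, -0.8364, -0.2557, 0.4848]
q̇ = J⁺·V = [-0.1510, -0.9620, -0.5980, 0.9200, -0.3410]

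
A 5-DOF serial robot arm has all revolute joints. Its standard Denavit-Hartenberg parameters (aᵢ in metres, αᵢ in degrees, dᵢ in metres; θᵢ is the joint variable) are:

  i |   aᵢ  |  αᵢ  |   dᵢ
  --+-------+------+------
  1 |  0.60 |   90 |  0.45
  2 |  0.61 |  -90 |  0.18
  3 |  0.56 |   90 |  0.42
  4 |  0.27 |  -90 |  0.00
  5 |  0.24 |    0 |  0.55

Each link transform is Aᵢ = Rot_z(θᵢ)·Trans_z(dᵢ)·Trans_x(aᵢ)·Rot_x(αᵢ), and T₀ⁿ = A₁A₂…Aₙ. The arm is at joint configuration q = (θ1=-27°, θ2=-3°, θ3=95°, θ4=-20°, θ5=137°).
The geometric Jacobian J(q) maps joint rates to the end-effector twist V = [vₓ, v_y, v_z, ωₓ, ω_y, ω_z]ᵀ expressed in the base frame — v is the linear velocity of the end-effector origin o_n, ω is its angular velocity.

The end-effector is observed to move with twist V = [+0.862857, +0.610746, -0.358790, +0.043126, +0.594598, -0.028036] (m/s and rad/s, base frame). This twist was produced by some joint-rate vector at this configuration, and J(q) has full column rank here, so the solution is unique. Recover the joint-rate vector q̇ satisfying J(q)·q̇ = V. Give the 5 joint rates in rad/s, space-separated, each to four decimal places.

0.6750 -0.6450 -0.4990 -0.2020 -0.2290

o_n = [1.1999, 0.1063, 1.3337]
J₁: ẑ×o_n = [-0.1063, 1.1999, 0.0000], ω = ẑ
J2: z=[-0.4540, -0.8910, 0.0000] o=[0.5346, -0.2724, 0.4500] → [-0.7874, 0.4012, 0.4208, -0.4540, -0.8910, 0.0000]
J3: z=[0.0466, -0.0238, 0.9986] o=[0.9957, -0.7093, 0.4181] → [-0.8363, 0.1612, 0.0429, 0.0466, -0.0238, 0.9986]
J4: z=[0.9260, -0.3740, -0.0521] o=[1.2251, -0.2001, 0.8401] → [-0.1686, -0.4558, 0.2743, 0.9260, -0.3740, -0.0521]
J5: z=[0.1720, 0.2948, 0.9400] o=[1.3158, 0.0373, 0.7490] → [0.1075, -0.2096, 0.0461, 0.1720, 0.2948, 0.9400]
q̇ = J⁺·V = [0.6750, -0.6450, -0.4990, -0.2020, -0.2290]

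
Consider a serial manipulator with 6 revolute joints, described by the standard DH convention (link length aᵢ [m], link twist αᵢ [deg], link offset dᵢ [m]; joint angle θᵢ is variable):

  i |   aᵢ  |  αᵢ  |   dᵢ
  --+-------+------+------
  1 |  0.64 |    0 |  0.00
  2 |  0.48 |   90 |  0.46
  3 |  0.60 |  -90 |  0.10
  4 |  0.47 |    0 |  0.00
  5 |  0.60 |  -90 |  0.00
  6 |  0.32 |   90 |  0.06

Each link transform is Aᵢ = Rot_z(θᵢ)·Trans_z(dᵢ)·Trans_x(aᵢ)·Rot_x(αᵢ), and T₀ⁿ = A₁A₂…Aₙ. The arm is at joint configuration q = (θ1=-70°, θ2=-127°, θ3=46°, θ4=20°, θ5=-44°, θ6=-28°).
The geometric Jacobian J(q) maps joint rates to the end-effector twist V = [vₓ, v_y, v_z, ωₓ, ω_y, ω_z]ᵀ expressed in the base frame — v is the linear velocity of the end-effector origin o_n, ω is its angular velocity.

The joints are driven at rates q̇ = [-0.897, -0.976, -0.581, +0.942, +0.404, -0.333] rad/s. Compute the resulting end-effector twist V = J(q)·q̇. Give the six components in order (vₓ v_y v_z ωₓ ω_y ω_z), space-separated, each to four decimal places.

-0.5246 1.4495 -0.4748 0.9350 -0.5753 -1.0354

o_n = [-1.3094, 0.1204, 1.9112]
J₁: ẑ×o_n = [-0.1204, -1.3094, 0.0000], ω = ẑ
J2: z=[0.0000, 0.0000, 1.0000] o=[0.2189, -0.6014, 0.0000] → [-0.7218, -1.5283, 0.0000, 0.0000, 0.0000, 1.0000]
J3: z=[0.2924, 0.9563, 0.0000] o=[-0.2401, -0.4611, 0.4600] → [1.3878, -0.4243, 1.1925, 0.2924, 0.9563, 0.0000]
J4: z=[0.6879, -0.2103, 0.6947] o=[-0.6095, -0.2436, 0.8916] → [-0.4672, -1.1876, 0.1032, 0.6879, -0.2103, 0.6947]
J5: z=[0.6879, -0.2103, 0.6947] o=[-0.9499, -0.3076, 1.2093] → [-0.4449, -0.7326, 0.2188, 0.6879, -0.2103, 0.6947]
J6: z=[-0.5373, -0.7910, 0.2926] o=[-1.2426, 0.0371, 1.6036] → [-0.2677, 0.1457, -0.0975, -0.5373, -0.7910, 0.2926]
V = J·q̇ = [-0.5246, 1.4495, -0.4748, 0.9350, -0.5753, -1.0354]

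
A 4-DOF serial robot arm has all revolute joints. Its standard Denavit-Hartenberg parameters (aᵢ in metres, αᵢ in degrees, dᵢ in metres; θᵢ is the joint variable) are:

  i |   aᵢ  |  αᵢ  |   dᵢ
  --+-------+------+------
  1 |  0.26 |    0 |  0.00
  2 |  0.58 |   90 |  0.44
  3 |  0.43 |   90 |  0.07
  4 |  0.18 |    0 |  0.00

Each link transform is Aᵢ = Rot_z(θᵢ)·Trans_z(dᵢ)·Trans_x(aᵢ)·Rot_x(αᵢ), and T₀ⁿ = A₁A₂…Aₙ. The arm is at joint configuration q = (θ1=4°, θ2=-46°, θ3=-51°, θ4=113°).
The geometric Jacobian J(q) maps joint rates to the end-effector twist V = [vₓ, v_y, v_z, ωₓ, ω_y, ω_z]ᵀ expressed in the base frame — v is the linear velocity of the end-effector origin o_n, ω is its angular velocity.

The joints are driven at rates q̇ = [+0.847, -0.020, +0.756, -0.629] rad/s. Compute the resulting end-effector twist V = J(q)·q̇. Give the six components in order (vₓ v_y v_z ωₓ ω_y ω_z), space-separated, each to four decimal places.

0.7519 0.3667 0.0901 -0.1426 -0.8889 1.2228

o_n = [0.7009, -0.6966, 0.1605]
J₁: ẑ×o_n = [0.6966, 0.7009, -0.0000], ω = ẑ
J2: z=[0.0000, 0.0000, 1.0000] o=[0.2594, 0.0181, 0.0000] → [0.7147, 0.4415, -0.0000, 0.0000, 0.0000, 1.0000]
J3: z=[-0.6691, -0.7431, 0.0000] o=[0.6904, -0.3700, 0.4400] → [0.2077, -0.1870, 0.2263, -0.6691, -0.7431, 0.0000]
J4: z=[-0.5775, 0.5200, -0.6293] o=[0.8447, -0.6031, 0.1058] → [-0.0304, 0.1220, 0.1288, -0.5775, 0.5200, -0.6293]
V = J·q̇ = [0.7519, 0.3667, 0.0901, -0.1426, -0.8889, 1.2228]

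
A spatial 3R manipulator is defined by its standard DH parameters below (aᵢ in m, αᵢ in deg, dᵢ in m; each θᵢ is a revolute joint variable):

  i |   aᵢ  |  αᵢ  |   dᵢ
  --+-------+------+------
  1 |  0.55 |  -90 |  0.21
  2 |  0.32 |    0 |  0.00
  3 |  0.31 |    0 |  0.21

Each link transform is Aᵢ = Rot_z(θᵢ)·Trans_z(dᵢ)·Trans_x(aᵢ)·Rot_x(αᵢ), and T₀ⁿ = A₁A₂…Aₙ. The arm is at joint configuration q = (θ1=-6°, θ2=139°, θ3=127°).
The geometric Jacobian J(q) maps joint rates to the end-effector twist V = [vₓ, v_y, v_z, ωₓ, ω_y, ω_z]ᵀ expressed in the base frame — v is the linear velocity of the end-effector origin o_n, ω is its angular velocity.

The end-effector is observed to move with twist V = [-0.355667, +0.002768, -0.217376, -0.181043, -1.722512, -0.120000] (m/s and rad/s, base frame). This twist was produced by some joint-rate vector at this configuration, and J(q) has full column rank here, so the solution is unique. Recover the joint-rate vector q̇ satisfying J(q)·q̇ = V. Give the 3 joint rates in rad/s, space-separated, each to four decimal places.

-0.1200 -0.7450 -0.9870

o_n = [0.3072, 0.1789, 0.3093]
J₁: ẑ×o_n = [-0.1789, 0.3072, 0.0000], ω = ẑ
J2: z=[0.1045, 0.9945, 0.0000] o=[0.5470, -0.0575, 0.2100] → [0.0988, -0.0104, 0.2631, 0.1045, 0.9945, 0.0000]
J3: z=[0.1045, 0.9945, 0.0000] o=[0.3068, -0.0322, 0.0001] → [0.3076, -0.0323, 0.0216, 0.1045, 0.9945, 0.0000]
q̇ = J⁺·V = [-0.1200, -0.7450, -0.9870]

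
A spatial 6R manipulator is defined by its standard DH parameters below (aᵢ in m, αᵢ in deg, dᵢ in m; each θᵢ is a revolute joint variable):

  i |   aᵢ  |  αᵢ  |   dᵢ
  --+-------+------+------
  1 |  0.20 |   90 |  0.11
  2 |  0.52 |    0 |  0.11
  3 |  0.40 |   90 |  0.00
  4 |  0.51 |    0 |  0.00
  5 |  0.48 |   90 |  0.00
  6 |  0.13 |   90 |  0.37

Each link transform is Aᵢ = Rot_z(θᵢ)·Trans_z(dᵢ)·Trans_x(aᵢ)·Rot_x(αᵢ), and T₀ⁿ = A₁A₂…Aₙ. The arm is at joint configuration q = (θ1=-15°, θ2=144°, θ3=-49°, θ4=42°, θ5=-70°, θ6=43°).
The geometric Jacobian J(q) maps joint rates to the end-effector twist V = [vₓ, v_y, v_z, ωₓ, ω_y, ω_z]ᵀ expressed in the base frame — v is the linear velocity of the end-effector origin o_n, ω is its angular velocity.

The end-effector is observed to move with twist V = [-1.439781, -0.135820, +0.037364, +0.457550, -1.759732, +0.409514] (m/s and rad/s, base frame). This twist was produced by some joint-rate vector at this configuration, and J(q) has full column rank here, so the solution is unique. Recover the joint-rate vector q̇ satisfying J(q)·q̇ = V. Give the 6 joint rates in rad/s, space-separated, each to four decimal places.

-0.0380 0.8430 0.0470 0.6160 0.3170 -0.7830

o_n = [-0.1839, 0.1998, 1.5322]
J₁: ẑ×o_n = [-0.1998, -0.1839, 0.0000], ω = ẑ
J2: z=[-0.2588, -0.9659, 0.0000] o=[0.1932, -0.0518, 0.1100] → [-1.3737, 0.3681, -0.4294, -0.2588, -0.9659, 0.0000]
J3: z=[-0.2588, -0.9659, 0.0000] o=[-0.2416, -0.0491, 0.4156] → [-1.0785, 0.2890, -0.0087, -0.2588, -0.9659, 0.0000]
J4: z=[0.9623, -0.2578, 0.0872] o=[-0.2753, -0.0401, 0.8141] → [-0.2061, -0.6830, 0.2544, 0.9623, -0.2578, 0.0872]
J5: z=[0.9623, -0.2578, 0.0872] o=[-0.3955, -0.3612, 1.1917] → [-0.1367, -0.3092, 0.5944, 0.9623, -0.2578, 0.0872]
J6: z=[0.2680, 0.8423, -0.4677] o=[-0.3729, -0.1340, 1.6139] → [0.0873, -0.0665, -0.0697, 0.2680, 0.8423, -0.4677]
q̇ = J⁺·V = [-0.0380, 0.8430, 0.0470, 0.6160, 0.3170, -0.7830]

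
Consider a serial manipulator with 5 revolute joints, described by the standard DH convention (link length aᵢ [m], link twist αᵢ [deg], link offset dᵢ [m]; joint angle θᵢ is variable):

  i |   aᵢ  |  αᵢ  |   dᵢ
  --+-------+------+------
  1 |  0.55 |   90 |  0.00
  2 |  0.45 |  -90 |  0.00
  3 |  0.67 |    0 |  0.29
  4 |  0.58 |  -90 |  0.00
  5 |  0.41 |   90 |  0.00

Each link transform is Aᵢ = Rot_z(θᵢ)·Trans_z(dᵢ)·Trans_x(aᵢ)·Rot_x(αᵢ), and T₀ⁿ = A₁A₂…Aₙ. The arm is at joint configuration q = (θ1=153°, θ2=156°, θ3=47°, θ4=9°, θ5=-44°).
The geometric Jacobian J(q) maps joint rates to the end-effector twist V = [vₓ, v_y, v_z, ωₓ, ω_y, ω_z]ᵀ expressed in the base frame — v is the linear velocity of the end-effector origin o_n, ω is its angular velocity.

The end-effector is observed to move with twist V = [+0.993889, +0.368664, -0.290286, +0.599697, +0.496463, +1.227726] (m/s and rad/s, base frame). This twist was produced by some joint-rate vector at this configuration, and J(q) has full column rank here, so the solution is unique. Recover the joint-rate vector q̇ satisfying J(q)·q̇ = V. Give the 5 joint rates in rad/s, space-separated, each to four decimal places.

0.0240 0.1940 -0.1320 -0.8420 -0.9310

o_n = [0.3030, -1.5184, 0.0428]
J₁: ẑ×o_n = [1.5184, 0.3030, -0.0000], ω = ẑ
J2: z=[0.4540, 0.8910, 0.0000] o=[-0.4901, 0.2497, 0.0000] → [0.0381, -0.0194, -1.5093, 0.4540, 0.8910, 0.0000]
J3: z=[0.3624, -0.1847, -0.9135] o=[-0.1238, 0.0631, 0.1830] → [-1.4188, -0.3390, -0.4943, 0.3624, -0.1847, -0.9135]
J4: z=[0.3624, -0.1847, -0.9135] o=[0.1308, -0.6166, 0.1040] → [-0.8125, -0.1351, -0.2950, 0.3624, -0.1847, -0.9135]
J5: z=[-0.9287, -0.1544, -0.3372] o=[0.1765, -1.1795, 0.2359] → [-0.0844, -0.2220, 0.3342, -0.9287, -0.1544, -0.3372]
q̇ = J⁺·V = [0.0240, 0.1940, -0.1320, -0.8420, -0.9310]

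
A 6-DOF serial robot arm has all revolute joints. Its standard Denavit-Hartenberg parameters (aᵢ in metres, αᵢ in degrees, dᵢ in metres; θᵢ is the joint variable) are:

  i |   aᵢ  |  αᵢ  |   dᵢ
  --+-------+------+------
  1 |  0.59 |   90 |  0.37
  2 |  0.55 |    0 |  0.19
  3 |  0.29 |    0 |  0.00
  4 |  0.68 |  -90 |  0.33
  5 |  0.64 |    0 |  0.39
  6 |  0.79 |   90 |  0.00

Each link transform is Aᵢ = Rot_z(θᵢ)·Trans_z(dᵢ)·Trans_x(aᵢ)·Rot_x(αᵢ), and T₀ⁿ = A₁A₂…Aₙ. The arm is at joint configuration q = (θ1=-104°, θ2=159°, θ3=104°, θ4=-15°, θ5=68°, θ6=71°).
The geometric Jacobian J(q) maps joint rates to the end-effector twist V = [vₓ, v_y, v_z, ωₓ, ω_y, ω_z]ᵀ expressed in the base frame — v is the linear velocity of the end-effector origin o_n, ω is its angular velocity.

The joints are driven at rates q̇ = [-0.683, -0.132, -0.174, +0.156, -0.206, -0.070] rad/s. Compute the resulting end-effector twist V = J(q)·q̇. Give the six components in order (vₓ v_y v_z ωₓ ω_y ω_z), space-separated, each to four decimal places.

o_n = [0.5060, -0.4164, -0.1668]
J₁: ẑ×o_n = [0.4164, 0.5060, -0.0000], ω = ẑ
J2: z=[-0.9703, 0.2419, 0.0000] o=[-0.1427, -0.5725, 0.3700] → [-0.1299, -0.5209, -0.3084, -0.9703, 0.2419, 0.0000]
J3: z=[-0.9703, 0.2419, 0.0000] o=[-0.2029, -0.0283, 0.5671] → [-0.1775, -0.7121, 0.2051, -0.9703, 0.2419, 0.0000]
J4: z=[-0.9703, 0.2419, 0.0000] o=[-0.1943, 0.0060, 0.2793] → [-0.1079, -0.4328, 0.2404, -0.9703, 0.2419, 0.0000]
J5: z=[-0.2243, -0.8996, -0.3746] o=[-0.4529, 0.3330, -0.3512] → [-0.4466, -0.3178, 1.0307, -0.2243, -0.8996, -0.3746]
J6: z=[-0.2243, -0.8996, -0.3746] o=[0.0571, -0.0743, -0.7196] → [-0.6255, -0.0441, 0.4805, -0.2243, -0.8996, -0.3746]
V = J·q̇ = [-0.1174, -0.1519, -0.2034, 0.2075, 0.2120, -0.5796]

-0.1174 -0.1519 -0.2034 0.2075 0.2120 -0.5796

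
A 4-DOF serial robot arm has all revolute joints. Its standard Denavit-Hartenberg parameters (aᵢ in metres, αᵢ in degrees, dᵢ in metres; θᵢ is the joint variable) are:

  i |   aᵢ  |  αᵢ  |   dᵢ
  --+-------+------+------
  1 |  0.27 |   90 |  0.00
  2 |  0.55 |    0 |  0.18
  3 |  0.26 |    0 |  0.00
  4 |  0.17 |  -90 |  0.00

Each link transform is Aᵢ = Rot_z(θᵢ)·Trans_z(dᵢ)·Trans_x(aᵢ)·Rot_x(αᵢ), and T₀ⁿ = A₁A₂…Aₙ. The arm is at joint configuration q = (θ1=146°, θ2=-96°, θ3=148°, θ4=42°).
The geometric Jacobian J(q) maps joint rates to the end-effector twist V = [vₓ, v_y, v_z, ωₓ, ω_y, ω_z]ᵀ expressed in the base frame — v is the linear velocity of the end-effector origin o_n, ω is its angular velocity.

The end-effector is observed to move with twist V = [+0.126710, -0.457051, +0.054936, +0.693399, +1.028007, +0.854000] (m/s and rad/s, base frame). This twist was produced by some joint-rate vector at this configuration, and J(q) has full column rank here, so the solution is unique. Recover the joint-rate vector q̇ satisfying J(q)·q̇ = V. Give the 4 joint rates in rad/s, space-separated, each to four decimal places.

0.8540 -0.4540 0.7260 0.9680

o_n = [-0.1984, 0.3509, -0.1725]
J₁: ẑ×o_n = [-0.3509, -0.1984, 0.0000], ω = ẑ
J2: z=[0.5592, 0.8290, 0.0000] o=[-0.2238, 0.1510, 0.0000] → [-0.1430, 0.0965, 0.0907, 0.5592, 0.8290, 0.0000]
J3: z=[0.5592, 0.8290, 0.0000] o=[-0.0755, 0.2681, -0.5470] → [0.3104, -0.2094, 0.1482, 0.5592, 0.8290, 0.0000]
J4: z=[0.5592, 0.8290, 0.0000] o=[-0.2082, 0.3576, -0.3421] → [0.1406, -0.0948, -0.0119, 0.5592, 0.8290, 0.0000]
q̇ = J⁺·V = [0.8540, -0.4540, 0.7260, 0.9680]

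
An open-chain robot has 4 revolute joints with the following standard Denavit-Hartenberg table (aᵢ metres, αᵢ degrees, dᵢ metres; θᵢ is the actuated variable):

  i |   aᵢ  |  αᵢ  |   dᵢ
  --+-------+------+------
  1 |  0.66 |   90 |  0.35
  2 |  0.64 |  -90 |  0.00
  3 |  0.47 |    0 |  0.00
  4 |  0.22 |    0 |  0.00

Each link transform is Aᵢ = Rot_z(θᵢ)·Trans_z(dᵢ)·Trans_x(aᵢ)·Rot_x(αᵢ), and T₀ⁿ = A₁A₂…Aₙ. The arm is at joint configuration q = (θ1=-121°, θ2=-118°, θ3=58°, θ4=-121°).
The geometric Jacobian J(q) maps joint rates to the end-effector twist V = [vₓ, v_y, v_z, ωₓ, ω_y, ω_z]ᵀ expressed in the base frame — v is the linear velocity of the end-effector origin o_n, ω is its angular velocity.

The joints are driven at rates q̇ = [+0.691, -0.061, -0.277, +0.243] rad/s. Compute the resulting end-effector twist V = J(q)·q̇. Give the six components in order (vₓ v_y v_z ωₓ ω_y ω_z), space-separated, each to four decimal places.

0.1785 0.1750 -0.0633 0.0677 -0.0057 0.7070

o_n = [0.0728, -0.2721, -0.5232]
J₁: ẑ×o_n = [0.2721, 0.0728, -0.0000], ω = ẑ
J2: z=[-0.8572, 0.5150, 0.0000] o=[-0.3399, -0.5657, 0.3500] → [-0.4497, -0.7485, -0.4643, -0.8572, 0.5150, 0.0000]
J3: z=[-0.4548, -0.7568, -0.4695] o=[-0.1852, -0.3082, -0.2151] → [0.2501, -0.2612, 0.1789, -0.4548, -0.7568, -0.4695]
J4: z=[-0.4548, -0.7568, -0.4695] o=[0.2167, -0.4132, -0.4350] → [0.1330, 0.0274, -0.1731, -0.4548, -0.7568, -0.4695]
V = J·q̇ = [0.1785, 0.1750, -0.0633, 0.0677, -0.0057, 0.7070]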